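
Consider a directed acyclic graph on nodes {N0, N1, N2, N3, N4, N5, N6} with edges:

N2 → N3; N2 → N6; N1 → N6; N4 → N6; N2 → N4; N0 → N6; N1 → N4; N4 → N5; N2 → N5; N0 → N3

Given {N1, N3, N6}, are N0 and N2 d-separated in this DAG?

Enumerating the 6 paths from N0 to N2 and testing each for blocking by {N1, N3, N6}:
Path 1: N0 → N3 ← N2
  N3 is a collider and N3 is conditioned on, which opens it — no node blocks this path, so it is active.
Path 2: N0 → N6 ← N4 → N5 ← N2
  N5 is a collider here and neither N5 nor any of its descendants is conditioned on, so the collider stays closed — the path is blocked at N5.
Path 3: N0 → N6 ← N4 ← N2
  N6 is a collider and N6 is conditioned on, which opens it; N4 is a chain and N4 is not conditioned on — no node blocks this path, so it is active.
Path 4: N0 → N6 ← N1 → N4 → N5 ← N2
  N1 is a fork here and N1 is conditioned on, so the path is blocked at N1.
Path 5: N0 → N6 ← N1 → N4 ← N2
  N1 is a fork here and N1 is conditioned on, so the path is blocked at N1.
Path 6: N0 → N6 ← N2
  N6 is a collider and N6 is conditioned on, which opens it — no node blocks this path, so it is active.
At least one path is unblocked, so d-separation fails.

No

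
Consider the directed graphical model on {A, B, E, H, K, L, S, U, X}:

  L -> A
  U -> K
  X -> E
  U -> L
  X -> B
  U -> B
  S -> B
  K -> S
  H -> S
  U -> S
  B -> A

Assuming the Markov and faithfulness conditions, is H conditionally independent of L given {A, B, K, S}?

We examine all 6 paths between H and L:
Path 1: H → S ← U → B → A ← L
  B is a chain here and B is conditioned on, so the path is blocked at B.
Path 2: H → S ← U → L
  S is a collider and S is conditioned on, which opens it; U is a fork and U is not conditioned on — no node blocks this path, so it is active.
Path 3: H → S → B ← U → L
  S is a chain here and S is conditioned on, so the path is blocked at S.
Path 4: H → S → B → A ← L
  S is a chain here and S is conditioned on, so the path is blocked at S.
Path 5: H → S ← K ← U → B → A ← L
  K is a chain here and K is conditioned on, so the path is blocked at K.
Path 6: H → S ← K ← U → L
  K is a chain here and K is conditioned on, so the path is blocked at K.
Since the path H → S ← U → L is active, H and L are not d-separated given {A, B, K, S}.

No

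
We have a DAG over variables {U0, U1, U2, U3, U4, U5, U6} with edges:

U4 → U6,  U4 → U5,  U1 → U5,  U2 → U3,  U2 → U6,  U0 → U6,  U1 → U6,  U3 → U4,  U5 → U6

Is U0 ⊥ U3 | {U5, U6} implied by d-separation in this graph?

4 paths connect U0 and U3; each must be blocked for d-separation to hold:
  1. U0 → U6 ← U4 ← U3 — U6:collider[open]; U4:chain[open] ⇒ active
  2. U0 → U6 ← U1 → U5 ← U4 ← U3 — U6:collider[open]; U1:fork[open]; U5:collider[open]; U4:chain[open] ⇒ active
  3. U0 → U6 ← U5 ← U4 ← U3 — U6:collider[open]; U5:chain[blocks]; U4:chain[open] ⇒ blocked
  4. U0 → U6 ← U2 → U3 — U6:collider[open]; U2:fork[open] ⇒ active
Because an active path exists, U0 and U3 are not d-separated.

No — U0 and U3 are not d-separated given {U5, U6}.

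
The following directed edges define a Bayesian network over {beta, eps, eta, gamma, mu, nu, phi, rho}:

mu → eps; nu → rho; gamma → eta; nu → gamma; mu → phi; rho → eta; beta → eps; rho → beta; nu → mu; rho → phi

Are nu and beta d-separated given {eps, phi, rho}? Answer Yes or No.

No

6 paths connect nu and beta; each must be blocked for d-separation to hold:
  1. nu → rho → beta — rho:chain[blocks] ⇒ blocked
  2. nu → rho → phi ← mu → eps ← beta — rho:chain[blocks]; phi:collider[open]; mu:fork[open]; eps:collider[open] ⇒ blocked
  3. nu → gamma → eta ← rho → beta — gamma:chain[open]; eta:collider[blocks]; rho:fork[blocks] ⇒ blocked
  4. nu → gamma → eta ← rho → phi ← mu → eps ← beta — gamma:chain[open]; eta:collider[blocks]; rho:fork[blocks]; phi:collider[open]; mu:fork[open]; eps:collider[open] ⇒ blocked
  5. nu → mu → phi ← rho → beta — mu:chain[open]; phi:collider[open]; rho:fork[blocks] ⇒ blocked
  6. nu → mu → eps ← beta — mu:chain[open]; eps:collider[open] ⇒ active
Because an active path exists, nu and beta are not d-separated.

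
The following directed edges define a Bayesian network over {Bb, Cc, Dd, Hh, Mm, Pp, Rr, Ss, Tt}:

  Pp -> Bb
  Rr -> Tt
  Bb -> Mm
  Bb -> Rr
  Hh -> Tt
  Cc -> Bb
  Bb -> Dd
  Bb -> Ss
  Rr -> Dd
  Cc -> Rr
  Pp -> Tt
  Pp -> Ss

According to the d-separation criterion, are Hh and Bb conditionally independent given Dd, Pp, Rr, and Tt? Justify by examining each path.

Yes

Enumerating the 5 paths from Hh to Bb and testing each for blocking by {Dd, Pp, Rr, Tt}:
Path 1: Hh → Tt ← Pp → Ss ← Bb
  Pp is a fork here and Pp is conditioned on, so the path is blocked at Pp.
Path 2: Hh → Tt ← Pp → Bb
  Pp is a fork here and Pp is conditioned on, so the path is blocked at Pp.
Path 3: Hh → Tt ← Rr ← Cc → Bb
  Rr is a chain here and Rr is conditioned on, so the path is blocked at Rr.
Path 4: Hh → Tt ← Rr ← Bb
  Rr is a chain here and Rr is conditioned on, so the path is blocked at Rr.
Path 5: Hh → Tt ← Rr → Dd ← Bb
  Rr is a fork here and Rr is conditioned on, so the path is blocked at Rr.
Since every path is blocked, d-separation holds.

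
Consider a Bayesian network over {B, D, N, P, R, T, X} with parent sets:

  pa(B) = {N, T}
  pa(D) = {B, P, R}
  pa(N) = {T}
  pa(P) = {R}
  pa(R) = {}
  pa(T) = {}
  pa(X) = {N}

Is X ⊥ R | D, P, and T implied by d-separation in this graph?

We examine all 4 paths between X and R:
Path 1: X ← N → B → D ← R
  N is a fork and N is not conditioned on; B is a chain and B is not conditioned on; D is a collider and D is conditioned on, which opens it — no node blocks this path, so it is active.
Path 2: X ← N → B → D ← P ← R
  P is a chain here and P is conditioned on, so the path is blocked at P.
Path 3: X ← N ← T → B → D ← R
  T is a fork here and T is conditioned on, so the path is blocked at T.
Path 4: X ← N ← T → B → D ← P ← R
  T is a fork here and T is conditioned on, so the path is blocked at T.
Since the path X ← N → B → D ← R is active, X and R are not d-separated given {D, P, T}.

No — X and R are not d-separated given {D, P, T}.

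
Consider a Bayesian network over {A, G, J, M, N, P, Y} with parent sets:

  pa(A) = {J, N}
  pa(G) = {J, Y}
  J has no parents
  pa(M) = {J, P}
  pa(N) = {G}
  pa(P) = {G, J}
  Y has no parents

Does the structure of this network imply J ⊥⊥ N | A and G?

Enumerating the 4 paths from J to N and testing each for blocking by {A, G}:
  1. J → G → N — G:chain[blocks] ⇒ blocked
  2. J → P ← G → N — P:collider[blocks]; G:fork[blocks] ⇒ blocked
  3. J → M ← P ← G → N — M:collider[blocks]; P:chain[open]; G:fork[blocks] ⇒ blocked
  4. J → A ← N — A:collider[open] ⇒ active
At least one path is unblocked, so d-separation fails.

No — J and N are not d-separated given {A, G}.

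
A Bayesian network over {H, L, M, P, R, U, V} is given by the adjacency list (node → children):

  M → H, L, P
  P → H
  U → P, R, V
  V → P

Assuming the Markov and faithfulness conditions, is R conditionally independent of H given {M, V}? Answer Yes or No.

No — R and H are not d-separated given {M, V}.

Enumerating the 4 paths from R to H and testing each for blocking by {M, V}:
Path 1: R ← U → P ← M → H
  P is a collider here and neither P nor any of its descendants is conditioned on, so the collider stays closed — the path is blocked at P.
Path 2: R ← U → P → H
  U is a fork and U is not conditioned on; P is a chain and P is not conditioned on — no node blocks this path, so it is active.
Path 3: R ← U → V → P ← M → H
  V is a chain here and V is conditioned on, so the path is blocked at V.
Path 4: R ← U → V → P → H
  V is a chain here and V is conditioned on, so the path is blocked at V.
Because an active path exists, R and H are not d-separated.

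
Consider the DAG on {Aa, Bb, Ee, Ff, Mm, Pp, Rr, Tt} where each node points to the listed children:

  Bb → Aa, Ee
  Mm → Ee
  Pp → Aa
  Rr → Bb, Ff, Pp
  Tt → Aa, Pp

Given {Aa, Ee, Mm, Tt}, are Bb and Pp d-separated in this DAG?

We examine all 3 paths between Bb and Pp:
  1. Bb → Aa ← Pp — Aa:collider[open] ⇒ active
  2. Bb → Aa ← Tt → Pp — Aa:collider[open]; Tt:fork[blocks] ⇒ blocked
  3. Bb ← Rr → Pp — Rr:fork[open] ⇒ active
Since the path Bb → Aa ← Pp is active, Bb and Pp are not d-separated given {Aa, Ee, Mm, Tt}.

No — Bb and Pp are not d-separated given {Aa, Ee, Mm, Tt}.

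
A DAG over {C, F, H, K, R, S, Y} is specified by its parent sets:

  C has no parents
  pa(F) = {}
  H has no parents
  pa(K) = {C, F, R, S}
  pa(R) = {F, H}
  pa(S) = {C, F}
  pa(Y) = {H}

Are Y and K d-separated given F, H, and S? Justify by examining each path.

There are 4 undirected paths between Y and K; checking each against the conditioning set {F, H, S}:
Path 1: Y ← H → R ← F → S ← C → K
  H is a fork here and H is conditioned on, so the path is blocked at H.
Path 2: Y ← H → R ← F → S → K
  H is a fork here and H is conditioned on, so the path is blocked at H.
Path 3: Y ← H → R ← F → K
  H is a fork here and H is conditioned on, so the path is blocked at H.
Path 4: Y ← H → R → K
  H is a fork here and H is conditioned on, so the path is blocked at H.
All paths are blocked; Y ⊥ K | {F, H, S} holds.

Yes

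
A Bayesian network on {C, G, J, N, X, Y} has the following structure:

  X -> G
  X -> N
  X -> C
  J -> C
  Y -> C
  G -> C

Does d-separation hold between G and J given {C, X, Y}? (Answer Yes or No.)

No — G and J are not d-separated given {C, X, Y}.

There are 2 undirected paths between G and J; checking each against the conditioning set {C, X, Y}:
Path 1: G → C ← J
  C is a collider and C is conditioned on, which opens it — no node blocks this path, so it is active.
Path 2: G ← X → C ← J
  X is a fork here and X is conditioned on, so the path is blocked at X.
At least one path is unblocked, so d-separation fails.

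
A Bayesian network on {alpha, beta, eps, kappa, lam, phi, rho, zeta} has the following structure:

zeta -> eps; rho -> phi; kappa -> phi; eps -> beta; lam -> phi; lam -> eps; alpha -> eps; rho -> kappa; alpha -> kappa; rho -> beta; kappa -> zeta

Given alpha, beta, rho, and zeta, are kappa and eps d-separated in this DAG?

There are 6 undirected paths between kappa and eps; checking each against the conditioning set {alpha, beta, rho, zeta}:
  1. kappa → phi ← rho → beta ← eps — phi:collider[blocks]; rho:fork[blocks]; beta:collider[open] ⇒ blocked
  2. kappa → phi ← lam → eps — phi:collider[blocks]; lam:fork[open] ⇒ blocked
  3. kappa ← rho → beta ← eps — rho:fork[blocks]; beta:collider[open] ⇒ blocked
  4. kappa ← rho → phi ← lam → eps — rho:fork[blocks]; phi:collider[blocks]; lam:fork[open] ⇒ blocked
  5. kappa ← alpha → eps — alpha:fork[blocks] ⇒ blocked
  6. kappa → zeta → eps — zeta:chain[blocks] ⇒ blocked
All paths are blocked; kappa ⊥ eps | {alpha, beta, rho, zeta} holds.

Yes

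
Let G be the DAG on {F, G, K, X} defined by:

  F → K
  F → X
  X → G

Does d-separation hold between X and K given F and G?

Yes

There is one path between X and K:
Path 1: X ← F → K
  F is a fork here and F is conditioned on, so the path is blocked at F.
Since every path is blocked, d-separation holds.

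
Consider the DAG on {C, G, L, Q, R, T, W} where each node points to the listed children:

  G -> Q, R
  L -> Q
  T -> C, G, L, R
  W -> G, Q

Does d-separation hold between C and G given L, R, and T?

We examine all 4 paths between C and G:
  1. C ← T → L → Q ← G — T:fork[blocks]; L:chain[blocks]; Q:collider[blocks] ⇒ blocked
  2. C ← T → L → Q ← W → G — T:fork[blocks]; L:chain[blocks]; Q:collider[blocks]; W:fork[open] ⇒ blocked
  3. C ← T → G — T:fork[blocks] ⇒ blocked
  4. C ← T → R ← G — T:fork[blocks]; R:collider[open] ⇒ blocked
All paths are blocked; C ⊥ G | {L, R, T} holds.

Yes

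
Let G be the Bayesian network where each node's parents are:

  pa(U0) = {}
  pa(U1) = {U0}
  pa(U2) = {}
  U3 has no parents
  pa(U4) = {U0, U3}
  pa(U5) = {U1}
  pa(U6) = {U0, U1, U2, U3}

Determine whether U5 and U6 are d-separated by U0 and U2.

There are 3 undirected paths between U5 and U6; checking each against the conditioning set {U0, U2}:
  1. U5 ← U1 ← U0 → U4 ← U3 → U6 — U1:chain[open]; U0:fork[blocks]; U4:collider[blocks]; U3:fork[open] ⇒ blocked
  2. U5 ← U1 ← U0 → U6 — U1:chain[open]; U0:fork[blocks] ⇒ blocked
  3. U5 ← U1 → U6 — U1:fork[open] ⇒ active
Because an active path exists, U5 and U6 are not d-separated.

No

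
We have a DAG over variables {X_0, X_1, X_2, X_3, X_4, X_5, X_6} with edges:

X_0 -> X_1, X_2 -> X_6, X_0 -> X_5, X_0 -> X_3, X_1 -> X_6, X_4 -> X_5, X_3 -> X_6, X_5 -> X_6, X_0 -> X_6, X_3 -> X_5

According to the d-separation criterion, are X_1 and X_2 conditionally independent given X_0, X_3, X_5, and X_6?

6 paths connect X_1 and X_2; each must be blocked for d-separation to hold:
Path 1: X_1 → X_6 ← X_2
  X_6 is a collider and X_6 is conditioned on, which opens it — no node blocks this path, so it is active.
Path 2: X_1 ← X_0 → X_3 → X_5 → X_6 ← X_2
  X_0 is a fork here and X_0 is conditioned on, so the path is blocked at X_0.
Path 3: X_1 ← X_0 → X_3 → X_6 ← X_2
  X_0 is a fork here and X_0 is conditioned on, so the path is blocked at X_0.
Path 4: X_1 ← X_0 → X_5 ← X_3 → X_6 ← X_2
  X_0 is a fork here and X_0 is conditioned on, so the path is blocked at X_0.
Path 5: X_1 ← X_0 → X_5 → X_6 ← X_2
  X_0 is a fork here and X_0 is conditioned on, so the path is blocked at X_0.
Path 6: X_1 ← X_0 → X_6 ← X_2
  X_0 is a fork here and X_0 is conditioned on, so the path is blocked at X_0.
Since the path X_1 → X_6 ← X_2 is active, X_1 and X_2 are not d-separated given {X_0, X_3, X_5, X_6}.

No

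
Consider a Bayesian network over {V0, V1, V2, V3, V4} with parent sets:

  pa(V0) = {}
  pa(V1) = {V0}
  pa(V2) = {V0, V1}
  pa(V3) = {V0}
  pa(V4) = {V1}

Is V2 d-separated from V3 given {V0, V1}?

We examine all 2 paths between V2 and V3:
Path 1: V2 ← V1 ← V0 → V3
  V1 is a chain here and V1 is conditioned on, so the path is blocked at V1.
Path 2: V2 ← V0 → V3
  V0 is a fork here and V0 is conditioned on, so the path is blocked at V0.
All paths are blocked; V2 ⊥ V3 | {V0, V1} holds.

Yes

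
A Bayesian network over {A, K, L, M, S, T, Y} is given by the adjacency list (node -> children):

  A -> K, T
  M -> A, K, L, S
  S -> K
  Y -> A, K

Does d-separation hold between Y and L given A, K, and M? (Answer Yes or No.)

Enumerating the 6 paths from Y to L and testing each for blocking by {A, K, M}:
  1. Y → A ← M → L — A:collider[open]; M:fork[blocks] ⇒ blocked
  2. Y → A → K ← S ← M → L — A:chain[blocks]; K:collider[open]; S:chain[open]; M:fork[blocks] ⇒ blocked
  3. Y → A → K ← M → L — A:chain[blocks]; K:collider[open]; M:fork[blocks] ⇒ blocked
  4. Y → K ← S ← M → L — K:collider[open]; S:chain[open]; M:fork[blocks] ⇒ blocked
  5. Y → K ← M → L — K:collider[open]; M:fork[blocks] ⇒ blocked
  6. Y → K ← A ← M → L — K:collider[open]; A:chain[blocks]; M:fork[blocks] ⇒ blocked
Since every path is blocked, d-separation holds.

Yes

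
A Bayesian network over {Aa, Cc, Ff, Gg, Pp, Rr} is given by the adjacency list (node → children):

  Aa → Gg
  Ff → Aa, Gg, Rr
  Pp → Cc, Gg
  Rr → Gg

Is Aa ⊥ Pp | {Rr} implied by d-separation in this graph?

3 paths connect Aa and Pp; each must be blocked for d-separation to hold:
Path 1: Aa → Gg ← Pp
  Gg is a collider here and neither Gg nor any of its descendants is conditioned on, so the collider stays closed — the path is blocked at Gg.
Path 2: Aa ← Ff → Gg ← Pp
  Gg is a collider here and neither Gg nor any of its descendants is conditioned on, so the collider stays closed — the path is blocked at Gg.
Path 3: Aa ← Ff → Rr → Gg ← Pp
  Rr is a chain here and Rr is conditioned on, so the path is blocked at Rr.
All paths are blocked; Aa ⊥ Pp | {Rr} holds.

Yes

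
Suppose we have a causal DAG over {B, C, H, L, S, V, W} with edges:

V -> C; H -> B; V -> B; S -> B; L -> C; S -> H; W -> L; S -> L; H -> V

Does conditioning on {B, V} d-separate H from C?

No

6 paths connect H and C; each must be blocked for d-separation to hold:
  1. H → V → B ← S → L → C — V:chain[blocks]; B:collider[open]; S:fork[open]; L:chain[open] ⇒ blocked
  2. H → V → C — V:chain[blocks] ⇒ blocked
  3. H ← S → B ← V → C — S:fork[open]; B:collider[open]; V:fork[blocks] ⇒ blocked
  4. H ← S → L → C — S:fork[open]; L:chain[open] ⇒ active
  5. H → B ← V → C — B:collider[open]; V:fork[blocks] ⇒ blocked
  6. H → B ← S → L → C — B:collider[open]; S:fork[open]; L:chain[open] ⇒ active
At least one path is unblocked, so d-separation fails.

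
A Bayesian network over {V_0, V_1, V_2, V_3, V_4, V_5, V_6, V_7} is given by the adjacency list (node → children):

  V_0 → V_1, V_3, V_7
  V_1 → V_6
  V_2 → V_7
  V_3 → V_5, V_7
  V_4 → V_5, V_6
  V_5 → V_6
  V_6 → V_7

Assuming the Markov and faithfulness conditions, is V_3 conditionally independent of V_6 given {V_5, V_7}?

No

There are 6 undirected paths between V_3 and V_6; checking each against the conditioning set {V_5, V_7}:
  1. V_3 → V_7 ← V_6 — V_7:collider[open] ⇒ active
  2. V_3 → V_7 ← V_0 → V_1 → V_6 — V_7:collider[open]; V_0:fork[open]; V_1:chain[open] ⇒ active
  3. V_3 ← V_0 → V_7 ← V_6 — V_0:fork[open]; V_7:collider[open] ⇒ active
  4. V_3 ← V_0 → V_1 → V_6 — V_0:fork[open]; V_1:chain[open] ⇒ active
  5. V_3 → V_5 → V_6 — V_5:chain[blocks] ⇒ blocked
  6. V_3 → V_5 ← V_4 → V_6 — V_5:collider[open]; V_4:fork[open] ⇒ active
Since the path V_3 → V_7 ← V_6 is active, V_3 and V_6 are not d-separated given {V_5, V_7}.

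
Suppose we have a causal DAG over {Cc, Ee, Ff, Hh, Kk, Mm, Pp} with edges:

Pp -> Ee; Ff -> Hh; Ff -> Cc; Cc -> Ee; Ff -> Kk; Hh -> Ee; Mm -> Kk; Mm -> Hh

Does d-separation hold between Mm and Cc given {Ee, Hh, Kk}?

No

Enumerating the 4 paths from Mm to Cc and testing each for blocking by {Ee, Hh, Kk}:
Path 1: Mm → Kk ← Ff → Cc
  Kk is a collider and Kk is conditioned on, which opens it; Ff is a fork and Ff is not conditioned on — no node blocks this path, so it is active.
Path 2: Mm → Kk ← Ff → Hh → Ee ← Cc
  Hh is a chain here and Hh is conditioned on, so the path is blocked at Hh.
Path 3: Mm → Hh ← Ff → Cc
  Hh is a collider and Hh is conditioned on, which opens it; Ff is a fork and Ff is not conditioned on — no node blocks this path, so it is active.
Path 4: Mm → Hh → Ee ← Cc
  Hh is a chain here and Hh is conditioned on, so the path is blocked at Hh.
Since the path Mm → Kk ← Ff → Cc is active, Mm and Cc are not d-separated given {Ee, Hh, Kk}.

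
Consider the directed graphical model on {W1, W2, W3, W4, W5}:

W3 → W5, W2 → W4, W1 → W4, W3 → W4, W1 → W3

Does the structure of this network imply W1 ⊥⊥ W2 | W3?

There are 2 undirected paths between W1 and W2; checking each against the conditioning set {W3}:
  1. W1 → W4 ← W2 — W4:collider[blocks] ⇒ blocked
  2. W1 → W3 → W4 ← W2 — W3:chain[blocks]; W4:collider[blocks] ⇒ blocked
All paths are blocked; W1 ⊥ W2 | {W3} holds.

Yes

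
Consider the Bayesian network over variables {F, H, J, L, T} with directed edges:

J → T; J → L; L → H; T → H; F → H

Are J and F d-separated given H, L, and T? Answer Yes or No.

Enumerating the 2 paths from J to F and testing each for blocking by {H, L, T}:
  1. J → L → H ← F — L:chain[blocks]; H:collider[open] ⇒ blocked
  2. J → T → H ← F — T:chain[blocks]; H:collider[open] ⇒ blocked
All paths are blocked; J ⊥ F | {H, L, T} holds.

Yes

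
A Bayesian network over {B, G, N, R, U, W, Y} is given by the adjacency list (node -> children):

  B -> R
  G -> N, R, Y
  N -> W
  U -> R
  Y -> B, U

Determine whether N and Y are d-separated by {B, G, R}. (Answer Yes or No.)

Yes

3 paths connect N and Y; each must be blocked for d-separation to hold:
Path 1: N ← G → Y
  G is a fork here and G is conditioned on, so the path is blocked at G.
Path 2: N ← G → R ← B ← Y
  G is a fork here and G is conditioned on, so the path is blocked at G.
Path 3: N ← G → R ← U ← Y
  G is a fork here and G is conditioned on, so the path is blocked at G.
All paths are blocked; N ⊥ Y | {B, G, R} holds.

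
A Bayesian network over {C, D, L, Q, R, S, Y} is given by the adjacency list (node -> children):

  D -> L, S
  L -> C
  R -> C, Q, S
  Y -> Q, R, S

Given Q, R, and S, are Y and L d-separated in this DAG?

No — Y and L are not d-separated given {Q, R, S}.

Enumerating the 6 paths from Y to L and testing each for blocking by {Q, R, S}:
Path 1: Y → R → C ← L
  R is a chain here and R is conditioned on, so the path is blocked at R.
Path 2: Y → R → S ← D → L
  R is a chain here and R is conditioned on, so the path is blocked at R.
Path 3: Y → Q ← R → C ← L
  R is a fork here and R is conditioned on, so the path is blocked at R.
Path 4: Y → Q ← R → S ← D → L
  R is a fork here and R is conditioned on, so the path is blocked at R.
Path 5: Y → S ← R → C ← L
  R is a fork here and R is conditioned on, so the path is blocked at R.
Path 6: Y → S ← D → L
  S is a collider and S is conditioned on, which opens it; D is a fork and D is not conditioned on — no node blocks this path, so it is active.
At least one path is unblocked, so d-separation fails.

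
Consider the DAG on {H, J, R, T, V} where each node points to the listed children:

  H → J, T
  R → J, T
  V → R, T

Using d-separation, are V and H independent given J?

We examine all 4 paths between V and H:
  1. V → T ← H — T:collider[blocks] ⇒ blocked
  2. V → T ← R → J ← H — T:collider[blocks]; R:fork[open]; J:collider[open] ⇒ blocked
  3. V → R → J ← H — R:chain[open]; J:collider[open] ⇒ active
  4. V → R → T ← H — R:chain[open]; T:collider[blocks] ⇒ blocked
At least one path is unblocked, so d-separation fails.

No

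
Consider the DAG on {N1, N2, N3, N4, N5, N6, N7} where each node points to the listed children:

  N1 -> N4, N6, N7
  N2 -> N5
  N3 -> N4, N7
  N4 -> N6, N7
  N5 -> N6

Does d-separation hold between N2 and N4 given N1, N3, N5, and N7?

Yes

We examine all 4 paths between N2 and N4:
Path 1: N2 → N5 → N6 ← N4
  N5 is a chain here and N5 is conditioned on, so the path is blocked at N5.
Path 2: N2 → N5 → N6 ← N1 → N7 ← N4
  N5 is a chain here and N5 is conditioned on, so the path is blocked at N5.
Path 3: N2 → N5 → N6 ← N1 → N7 ← N3 → N4
  N5 is a chain here and N5 is conditioned on, so the path is blocked at N5.
Path 4: N2 → N5 → N6 ← N1 → N4
  N5 is a chain here and N5 is conditioned on, so the path is blocked at N5.
All paths are blocked; N2 ⊥ N4 | {N1, N3, N5, N7} holds.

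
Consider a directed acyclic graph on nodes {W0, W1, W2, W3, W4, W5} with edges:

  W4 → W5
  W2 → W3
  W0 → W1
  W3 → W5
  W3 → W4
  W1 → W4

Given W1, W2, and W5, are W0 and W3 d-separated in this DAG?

Yes

There are 2 undirected paths between W0 and W3; checking each against the conditioning set {W1, W2, W5}:
  1. W0 → W1 → W4 → W5 ← W3 — W1:chain[blocks]; W4:chain[open]; W5:collider[open] ⇒ blocked
  2. W0 → W1 → W4 ← W3 — W1:chain[blocks]; W4:collider[open] ⇒ blocked
Every path is blocked, so W0 and W3 are d-separated given {W1, W2, W5}.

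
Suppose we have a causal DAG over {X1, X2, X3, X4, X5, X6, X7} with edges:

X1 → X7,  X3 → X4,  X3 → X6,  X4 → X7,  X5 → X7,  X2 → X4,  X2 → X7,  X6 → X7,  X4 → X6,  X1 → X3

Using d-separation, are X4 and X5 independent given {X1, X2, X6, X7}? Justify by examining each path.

There are 6 undirected paths between X4 and X5; checking each against the conditioning set {X1, X2, X6, X7}:
  1. X4 → X7 ← X5 — X7:collider[open] ⇒ active
  2. X4 → X6 → X7 ← X5 — X6:chain[blocks]; X7:collider[open] ⇒ blocked
  3. X4 → X6 ← X3 ← X1 → X7 ← X5 — X6:collider[open]; X3:chain[open]; X1:fork[blocks]; X7:collider[open] ⇒ blocked
  4. X4 ← X3 ← X1 → X7 ← X5 — X3:chain[open]; X1:fork[blocks]; X7:collider[open] ⇒ blocked
  5. X4 ← X3 → X6 → X7 ← X5 — X3:fork[open]; X6:chain[blocks]; X7:collider[open] ⇒ blocked
  6. X4 ← X2 → X7 ← X5 — X2:fork[blocks]; X7:collider[open] ⇒ blocked
At least one path is unblocked, so d-separation fails.

No — X4 and X5 are not d-separated given {X1, X2, X6, X7}.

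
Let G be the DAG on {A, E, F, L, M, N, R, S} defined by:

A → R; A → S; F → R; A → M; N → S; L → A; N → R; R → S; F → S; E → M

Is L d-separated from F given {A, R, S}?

Yes — L and F are d-separated given {A, R, S}.

We examine all 6 paths between L and F:
Path 1: L → A → S ← R ← F
  A is a chain here and A is conditioned on, so the path is blocked at A.
Path 2: L → A → S ← N → R ← F
  A is a chain here and A is conditioned on, so the path is blocked at A.
Path 3: L → A → S ← F
  A is a chain here and A is conditioned on, so the path is blocked at A.
Path 4: L → A → R → S ← F
  A is a chain here and A is conditioned on, so the path is blocked at A.
Path 5: L → A → R ← N → S ← F
  A is a chain here and A is conditioned on, so the path is blocked at A.
Path 6: L → A → R ← F
  A is a chain here and A is conditioned on, so the path is blocked at A.
Since every path is blocked, d-separation holds.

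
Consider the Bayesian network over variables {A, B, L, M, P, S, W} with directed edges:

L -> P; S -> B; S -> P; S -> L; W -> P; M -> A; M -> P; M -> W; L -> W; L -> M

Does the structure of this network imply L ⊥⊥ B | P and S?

Yes — L and B are d-separated given {P, S}.

Enumerating the 6 paths from L to B and testing each for blocking by {P, S}:
  1. L → P ← S → B — P:collider[open]; S:fork[blocks] ⇒ blocked
  2. L ← S → B — S:fork[blocks] ⇒ blocked
  3. L → M → P ← S → B — M:chain[open]; P:collider[open]; S:fork[blocks] ⇒ blocked
  4. L → M → W → P ← S → B — M:chain[open]; W:chain[open]; P:collider[open]; S:fork[blocks] ⇒ blocked
  5. L → W → P ← S → B — W:chain[open]; P:collider[open]; S:fork[blocks] ⇒ blocked
  6. L → W ← M → P ← S → B — W:collider[open]; M:fork[open]; P:collider[open]; S:fork[blocks] ⇒ blocked
Every path is blocked, so L and B are d-separated given {P, S}.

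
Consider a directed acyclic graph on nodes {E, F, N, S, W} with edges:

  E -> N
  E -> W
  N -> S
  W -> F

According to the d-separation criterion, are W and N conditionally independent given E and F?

Yes

Only one path connects W and N:
  1. W ← E → N — E:fork[blocks] ⇒ blocked
Every path is blocked, so W and N are d-separated given {E, F}.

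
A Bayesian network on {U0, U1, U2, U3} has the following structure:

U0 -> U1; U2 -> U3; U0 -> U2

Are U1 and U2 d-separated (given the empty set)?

No — U1 and U2 are not d-separated given ∅.

The only undirected path from U1 to U2 is:
Path 1: U1 ← U0 → U2
  U0 is a fork and U0 is not conditioned on — no node blocks this path, so it is active.
At least one path is unblocked, so d-separation fails.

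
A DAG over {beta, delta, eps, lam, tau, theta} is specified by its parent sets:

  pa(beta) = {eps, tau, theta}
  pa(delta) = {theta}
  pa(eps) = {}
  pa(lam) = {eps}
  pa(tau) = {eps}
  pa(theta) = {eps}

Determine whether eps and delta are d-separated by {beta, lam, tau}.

There are 3 undirected paths between eps and delta; checking each against the conditioning set {beta, lam, tau}:
Path 1: eps → beta ← theta → delta
  beta is a collider and beta is conditioned on, which opens it; theta is a fork and theta is not conditioned on — no node blocks this path, so it is active.
Path 2: eps → tau → beta ← theta → delta
  tau is a chain here and tau is conditioned on, so the path is blocked at tau.
Path 3: eps → theta → delta
  theta is a chain and theta is not conditioned on — no node blocks this path, so it is active.
At least one path is unblocked, so d-separation fails.

No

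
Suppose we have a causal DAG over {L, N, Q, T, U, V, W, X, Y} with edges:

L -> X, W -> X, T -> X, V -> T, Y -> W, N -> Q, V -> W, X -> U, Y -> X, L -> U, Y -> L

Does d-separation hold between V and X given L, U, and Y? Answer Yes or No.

No — V and X are not d-separated given {L, U, Y}.

Enumerating the 5 paths from V to X and testing each for blocking by {L, U, Y}:
Path 1: V → W → X
  W is a chain and W is not conditioned on — no node blocks this path, so it is active.
Path 2: V → W ← Y → X
  Y is a fork here and Y is conditioned on, so the path is blocked at Y.
Path 3: V → W ← Y → L → X
  Y is a fork here and Y is conditioned on, so the path is blocked at Y.
Path 4: V → W ← Y → L → U ← X
  Y is a fork here and Y is conditioned on, so the path is blocked at Y.
Path 5: V → T → X
  T is a chain and T is not conditioned on — no node blocks this path, so it is active.
At least one path is unblocked, so d-separation fails.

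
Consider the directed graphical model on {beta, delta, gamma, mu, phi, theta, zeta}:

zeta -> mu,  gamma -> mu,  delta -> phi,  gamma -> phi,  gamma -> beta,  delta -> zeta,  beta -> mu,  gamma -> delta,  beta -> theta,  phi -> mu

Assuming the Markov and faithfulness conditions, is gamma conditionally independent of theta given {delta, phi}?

No

Enumerating the 6 paths from gamma to theta and testing each for blocking by {delta, phi}:
Path 1: gamma → beta → theta
  beta is a chain and beta is not conditioned on — no node blocks this path, so it is active.
Path 2: gamma → phi ← delta → zeta → mu ← beta → theta
  delta is a fork here and delta is conditioned on, so the path is blocked at delta.
Path 3: gamma → phi → mu ← beta → theta
  phi is a chain here and phi is conditioned on, so the path is blocked at phi.
Path 4: gamma → delta → phi → mu ← beta → theta
  delta is a chain here and delta is conditioned on, so the path is blocked at delta.
Path 5: gamma → delta → zeta → mu ← beta → theta
  delta is a chain here and delta is conditioned on, so the path is blocked at delta.
Path 6: gamma → mu ← beta → theta
  mu is a collider here and neither mu nor any of its descendants is conditioned on, so the collider stays closed — the path is blocked at mu.
Since the path gamma → beta → theta is active, gamma and theta are not d-separated given {delta, phi}.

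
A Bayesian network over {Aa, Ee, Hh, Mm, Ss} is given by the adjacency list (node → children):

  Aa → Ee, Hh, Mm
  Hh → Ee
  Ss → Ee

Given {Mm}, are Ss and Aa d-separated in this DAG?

Yes

We examine all 2 paths between Ss and Aa:
Path 1: Ss → Ee ← Hh ← Aa
  Ee is a collider here and neither Ee nor any of its descendants is conditioned on, so the collider stays closed — the path is blocked at Ee.
Path 2: Ss → Ee ← Aa
  Ee is a collider here and neither Ee nor any of its descendants is conditioned on, so the collider stays closed — the path is blocked at Ee.
All paths are blocked; Ss ⊥ Aa | {Mm} holds.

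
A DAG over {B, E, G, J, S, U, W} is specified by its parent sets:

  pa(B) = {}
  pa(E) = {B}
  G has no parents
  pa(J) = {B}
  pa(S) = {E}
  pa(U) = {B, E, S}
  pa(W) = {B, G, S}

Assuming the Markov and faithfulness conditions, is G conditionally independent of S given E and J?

There are 5 undirected paths between G and S; checking each against the conditioning set {E, J}:
Path 1: G → W ← B → E → S
  W is a collider here and neither W nor any of its descendants is conditioned on, so the collider stays closed — the path is blocked at W.
Path 2: G → W ← B → E → U ← S
  W is a collider here and neither W nor any of its descendants is conditioned on, so the collider stays closed — the path is blocked at W.
Path 3: G → W ← B → U ← E → S
  W is a collider here and neither W nor any of its descendants is conditioned on, so the collider stays closed — the path is blocked at W.
Path 4: G → W ← B → U ← S
  W is a collider here and neither W nor any of its descendants is conditioned on, so the collider stays closed — the path is blocked at W.
Path 5: G → W ← S
  W is a collider here and neither W nor any of its descendants is conditioned on, so the collider stays closed — the path is blocked at W.
All paths are blocked; G ⊥ S | {E, J} holds.

Yes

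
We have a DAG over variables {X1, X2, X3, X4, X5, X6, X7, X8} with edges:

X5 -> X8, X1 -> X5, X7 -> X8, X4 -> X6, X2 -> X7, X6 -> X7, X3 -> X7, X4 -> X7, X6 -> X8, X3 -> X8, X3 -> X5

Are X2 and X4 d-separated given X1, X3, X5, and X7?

No

There are 5 undirected paths between X2 and X4; checking each against the conditioning set {X1, X3, X5, X7}:
  1. X2 → X7 ← X6 ← X4 — X7:collider[open]; X6:chain[open] ⇒ active
  2. X2 → X7 → X8 ← X6 ← X4 — X7:chain[blocks]; X8:collider[blocks]; X6:chain[open] ⇒ blocked
  3. X2 → X7 ← X4 — X7:collider[open] ⇒ active
  4. X2 → X7 ← X3 → X8 ← X6 ← X4 — X7:collider[open]; X3:fork[blocks]; X8:collider[blocks]; X6:chain[open] ⇒ blocked
  5. X2 → X7 ← X3 → X5 → X8 ← X6 ← X4 — X7:collider[open]; X3:fork[blocks]; X5:chain[blocks]; X8:collider[blocks]; X6:chain[open] ⇒ blocked
Since the path X2 → X7 ← X6 ← X4 is active, X2 and X4 are not d-separated given {X1, X3, X5, X7}.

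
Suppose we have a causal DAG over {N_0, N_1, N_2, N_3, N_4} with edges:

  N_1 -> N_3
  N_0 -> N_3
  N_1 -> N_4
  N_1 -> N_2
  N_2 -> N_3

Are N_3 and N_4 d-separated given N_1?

Yes

There are 2 undirected paths between N_3 and N_4; checking each against the conditioning set {N_1}:
Path 1: N_3 ← N_1 → N_4
  N_1 is a fork here and N_1 is conditioned on, so the path is blocked at N_1.
Path 2: N_3 ← N_2 ← N_1 → N_4
  N_1 is a fork here and N_1 is conditioned on, so the path is blocked at N_1.
All paths are blocked; N_3 ⊥ N_4 | {N_1} holds.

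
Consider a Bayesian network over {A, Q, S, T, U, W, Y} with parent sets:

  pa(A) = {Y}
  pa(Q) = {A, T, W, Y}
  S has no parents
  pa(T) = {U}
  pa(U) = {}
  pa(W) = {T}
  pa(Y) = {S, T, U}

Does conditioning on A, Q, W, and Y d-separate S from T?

No

6 paths connect S and T; each must be blocked for d-separation to hold:
Path 1: S → Y ← T
  Y is a collider and Y is conditioned on, which opens it — no node blocks this path, so it is active.
Path 2: S → Y → Q ← T
  Y is a chain here and Y is conditioned on, so the path is blocked at Y.
Path 3: S → Y → Q ← W ← T
  Y is a chain here and Y is conditioned on, so the path is blocked at Y.
Path 4: S → Y → A → Q ← T
  Y is a chain here and Y is conditioned on, so the path is blocked at Y.
Path 5: S → Y → A → Q ← W ← T
  Y is a chain here and Y is conditioned on, so the path is blocked at Y.
Path 6: S → Y ← U → T
  Y is a collider and Y is conditioned on, which opens it; U is a fork and U is not conditioned on — no node blocks this path, so it is active.
Since the path S → Y ← T is active, S and T are not d-separated given {A, Q, W, Y}.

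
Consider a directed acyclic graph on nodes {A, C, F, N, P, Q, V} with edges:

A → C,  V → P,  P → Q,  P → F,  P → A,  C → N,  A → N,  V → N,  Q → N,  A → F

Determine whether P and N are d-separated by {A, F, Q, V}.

Yes

6 paths connect P and N; each must be blocked for d-separation to hold:
  1. P → Q → N — Q:chain[blocks] ⇒ blocked
  2. P → F ← A → N — F:collider[open]; A:fork[blocks] ⇒ blocked
  3. P → F ← A → C → N — F:collider[open]; A:fork[blocks]; C:chain[open] ⇒ blocked
  4. P ← V → N — V:fork[blocks] ⇒ blocked
  5. P → A → N — A:chain[blocks] ⇒ blocked
  6. P → A → C → N — A:chain[blocks]; C:chain[open] ⇒ blocked
All paths are blocked; P ⊥ N | {A, F, Q, V} holds.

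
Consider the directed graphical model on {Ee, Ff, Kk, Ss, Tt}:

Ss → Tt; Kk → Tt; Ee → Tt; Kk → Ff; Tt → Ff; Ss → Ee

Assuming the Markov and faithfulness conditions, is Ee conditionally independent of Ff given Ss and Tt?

We examine all 4 paths between Ee and Ff:
Path 1: Ee → Tt ← Kk → Ff
  Tt is a collider and Tt is conditioned on, which opens it; Kk is a fork and Kk is not conditioned on — no node blocks this path, so it is active.
Path 2: Ee → Tt → Ff
  Tt is a chain here and Tt is conditioned on, so the path is blocked at Tt.
Path 3: Ee ← Ss → Tt ← Kk → Ff
  Ss is a fork here and Ss is conditioned on, so the path is blocked at Ss.
Path 4: Ee ← Ss → Tt → Ff
  Ss is a fork here and Ss is conditioned on, so the path is blocked at Ss.
Because an active path exists, Ee and Ff are not d-separated.

No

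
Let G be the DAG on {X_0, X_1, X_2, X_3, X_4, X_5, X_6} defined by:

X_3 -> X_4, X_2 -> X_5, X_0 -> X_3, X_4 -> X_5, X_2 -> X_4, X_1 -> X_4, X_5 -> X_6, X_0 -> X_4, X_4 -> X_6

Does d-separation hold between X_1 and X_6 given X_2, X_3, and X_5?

No

3 paths connect X_1 and X_6; each must be blocked for d-separation to hold:
Path 1: X_1 → X_4 ← X_2 → X_5 → X_6
  X_2 is a fork here and X_2 is conditioned on, so the path is blocked at X_2.
Path 2: X_1 → X_4 → X_5 → X_6
  X_5 is a chain here and X_5 is conditioned on, so the path is blocked at X_5.
Path 3: X_1 → X_4 → X_6
  X_4 is a chain and X_4 is not conditioned on — no node blocks this path, so it is active.
At least one path is unblocked, so d-separation fails.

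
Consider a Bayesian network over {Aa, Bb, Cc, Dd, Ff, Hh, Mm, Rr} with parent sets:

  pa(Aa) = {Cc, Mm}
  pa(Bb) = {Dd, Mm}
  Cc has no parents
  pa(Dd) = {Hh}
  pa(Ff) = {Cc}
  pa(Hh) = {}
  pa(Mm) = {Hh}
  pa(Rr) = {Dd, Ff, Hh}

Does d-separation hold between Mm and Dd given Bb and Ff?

No — Mm and Dd are not d-separated given {Bb, Ff}.

Enumerating the 5 paths from Mm to Dd and testing each for blocking by {Bb, Ff}:
  1. Mm → Aa ← Cc → Ff → Rr ← Dd — Aa:collider[blocks]; Cc:fork[open]; Ff:chain[blocks]; Rr:collider[blocks] ⇒ blocked
  2. Mm → Aa ← Cc → Ff → Rr ← Hh → Dd — Aa:collider[blocks]; Cc:fork[open]; Ff:chain[blocks]; Rr:collider[blocks]; Hh:fork[open] ⇒ blocked
  3. Mm ← Hh → Dd — Hh:fork[open] ⇒ active
  4. Mm ← Hh → Rr ← Dd — Hh:fork[open]; Rr:collider[blocks] ⇒ blocked
  5. Mm → Bb ← Dd — Bb:collider[open] ⇒ active
Since the path Mm ← Hh → Dd is active, Mm and Dd are not d-separated given {Bb, Ff}.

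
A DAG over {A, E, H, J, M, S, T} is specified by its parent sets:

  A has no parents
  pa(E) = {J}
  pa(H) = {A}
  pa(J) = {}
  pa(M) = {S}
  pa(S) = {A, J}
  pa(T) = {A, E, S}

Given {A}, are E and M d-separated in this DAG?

We examine all 3 paths between E and M:
Path 1: E ← J → S → M
  J is a fork and J is not conditioned on; S is a chain and S is not conditioned on — no node blocks this path, so it is active.
Path 2: E → T ← S → M
  T is a collider here and neither T nor any of its descendants is conditioned on, so the collider stays closed — the path is blocked at T.
Path 3: E → T ← A → S → M
  T is a collider here and neither T nor any of its descendants is conditioned on, so the collider stays closed — the path is blocked at T.
Since the path E ← J → S → M is active, E and M are not d-separated given {A}.

No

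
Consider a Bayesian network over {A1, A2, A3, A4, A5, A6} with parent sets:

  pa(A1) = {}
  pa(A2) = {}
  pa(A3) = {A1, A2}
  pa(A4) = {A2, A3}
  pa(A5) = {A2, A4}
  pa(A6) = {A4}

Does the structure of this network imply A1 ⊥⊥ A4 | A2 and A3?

Yes — A1 and A4 are d-separated given {A2, A3}.

There are 3 undirected paths between A1 and A4; checking each against the conditioning set {A2, A3}:
  1. A1 → A3 ← A2 → A5 ← A4 — A3:collider[open]; A2:fork[blocks]; A5:collider[blocks] ⇒ blocked
  2. A1 → A3 ← A2 → A4 — A3:collider[open]; A2:fork[blocks] ⇒ blocked
  3. A1 → A3 → A4 — A3:chain[blocks] ⇒ blocked
Every path is blocked, so A1 and A4 are d-separated given {A2, A3}.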